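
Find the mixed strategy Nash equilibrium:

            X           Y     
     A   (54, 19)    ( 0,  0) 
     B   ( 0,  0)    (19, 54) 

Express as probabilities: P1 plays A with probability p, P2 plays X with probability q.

p = 0.7397, q = 0.2603

Work:
Find probabilities that make opponent indifferent:
P2 chooses q to make P1 indifferent between A and B
P1 chooses p to make P2 indifferent between X and Y
Mixed NE: P1 plays (A: 0.7397, B: 0.2603), P2 plays (X: 0.2603, Y: 0.7397)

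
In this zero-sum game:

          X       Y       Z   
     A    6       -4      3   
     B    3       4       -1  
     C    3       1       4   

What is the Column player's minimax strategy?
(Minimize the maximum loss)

Column should play Y or Z (all achieve the minimum), value = 4

Work:
Column player minimizes Row's maximum payoff:
Column X: max payoff to Row = 6
Column Y: max payoff to Row = 4
Column Z: max payoff to Row = 4
Minimum is 4, achieved by columns Y, Z (tied).
Each of Y or Z is a minimax strategy.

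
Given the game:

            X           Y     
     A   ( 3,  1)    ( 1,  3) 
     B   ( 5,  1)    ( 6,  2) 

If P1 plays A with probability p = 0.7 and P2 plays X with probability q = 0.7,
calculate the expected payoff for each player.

E[P1] = 3.27, E[P2] = 1.51

Work:
E[P1] = p·q·π₁(A,X) + p·(1-q)·π₁(A,Y) + (1-p)·q·π₁(B,X) + (1-p)·(1-q)·π₁(B,Y)
= 0.7·0.7·3 + 0.7·0.3·1 + 0.3·0.7·5 + 0.3·0.3·6
= 3.27

E[P2] = 1.51 (similar calculation)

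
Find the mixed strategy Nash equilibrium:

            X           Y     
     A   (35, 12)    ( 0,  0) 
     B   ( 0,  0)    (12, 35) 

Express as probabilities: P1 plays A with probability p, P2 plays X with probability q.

p = 0.7447, q = 0.2553

Work:
Find probabilities that make opponent indifferent:
P2 chooses q to make P1 indifferent between A and B
P1 chooses p to make P2 indifferent between X and Y
Mixed NE: P1 plays (A: 0.7447, B: 0.2553), P2 plays (X: 0.2553, Y: 0.7447)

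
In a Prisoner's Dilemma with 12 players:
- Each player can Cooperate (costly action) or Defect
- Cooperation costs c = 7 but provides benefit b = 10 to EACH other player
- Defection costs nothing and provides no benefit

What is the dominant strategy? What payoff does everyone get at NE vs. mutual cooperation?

Dominant: Defect; NE payoff = 0; Coop payoff = 103

Work:
Defect dominates (saves cost c = 7, benefit to others is external)
NE: All defect → everyone gets 0
If all cooperate: each receives (11)×10 - 7 = 103
Social dilemma: 103 > 0 but NE gives 0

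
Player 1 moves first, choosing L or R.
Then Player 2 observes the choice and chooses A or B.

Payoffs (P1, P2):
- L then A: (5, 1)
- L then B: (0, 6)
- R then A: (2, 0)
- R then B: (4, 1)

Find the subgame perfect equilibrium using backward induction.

P1 plays R, P2 plays B after L and B after R; Payoff (4, 1)

Work:
Backward induction:
After L: P2 chooses B → P1 gets 0
After R: P2 chooses B → P1 gets 4
P1 chooses R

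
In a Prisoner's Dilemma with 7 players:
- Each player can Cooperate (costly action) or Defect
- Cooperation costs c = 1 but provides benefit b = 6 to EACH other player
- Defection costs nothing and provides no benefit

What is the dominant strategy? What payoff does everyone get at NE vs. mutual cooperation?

Dominant: Defect; NE payoff = 0; Coop payoff = 35

Work:
Defect dominates (saves cost c = 1, benefit to others is external)
NE: All defect → everyone gets 0
If all cooperate: each receives (6)×6 - 1 = 35
Social dilemma: 35 > 0 but NE gives 0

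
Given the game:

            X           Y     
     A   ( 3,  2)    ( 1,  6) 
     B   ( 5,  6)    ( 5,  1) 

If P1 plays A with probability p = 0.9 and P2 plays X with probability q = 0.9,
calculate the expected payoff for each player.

E[P1] = 3.02, E[P2] = 2.71

Work:
E[P1] = p·q·π₁(A,X) + p·(1-q)·π₁(A,Y) + (1-p)·q·π₁(B,X) + (1-p)·(1-q)·π₁(B,Y)
= 0.9·0.9·3 + 0.9·0.1·1 + 0.1·0.9·5 + 0.1·0.1·5
= 3.02

E[P2] = 2.71 (similar calculation)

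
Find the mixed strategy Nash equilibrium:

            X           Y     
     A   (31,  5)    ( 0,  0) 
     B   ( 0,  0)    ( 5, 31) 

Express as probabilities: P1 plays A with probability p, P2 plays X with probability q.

p = 0.8611, q = 0.1389

Work:
Find probabilities that make opponent indifferent:
P2 chooses q to make P1 indifferent between A and B
P1 chooses p to make P2 indifferent between X and Y
Mixed NE: P1 plays (A: 0.8611, B: 0.1389), P2 plays (X: 0.1389, Y: 0.8611)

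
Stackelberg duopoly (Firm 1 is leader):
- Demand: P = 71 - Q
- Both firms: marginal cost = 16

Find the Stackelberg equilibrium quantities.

q₁* (leader) = 27.5, q₂* (follower) = 13.75

Work:
Follower's reaction: q₂ = (a - c - q₁)/2
Leader substitutes: π₁ = q₁·(a - q₁ - (a-c-q₁)/2 - c)
FOC: q₁* = (71 - 16)/2 = 27.50
Then: q₂* = (71 - 16 - 27.5)/2 = 13.75
Leader has first-mover advantage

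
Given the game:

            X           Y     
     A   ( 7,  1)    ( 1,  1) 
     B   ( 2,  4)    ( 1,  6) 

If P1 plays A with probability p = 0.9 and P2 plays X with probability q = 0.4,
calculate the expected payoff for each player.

E[P1] = 3.2, E[P2] = 1.42

Work:
E[P1] = p·q·π₁(A,X) + p·(1-q)·π₁(A,Y) + (1-p)·q·π₁(B,X) + (1-p)·(1-q)·π₁(B,Y)
= 0.9·0.4·7 + 0.9·0.6·1 + 0.1·0.4·2 + 0.1·0.6·1
= 3.2

E[P2] = 1.42 (similar calculation)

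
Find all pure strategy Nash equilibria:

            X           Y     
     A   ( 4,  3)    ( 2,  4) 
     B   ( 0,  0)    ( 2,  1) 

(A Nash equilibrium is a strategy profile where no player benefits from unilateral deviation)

Nash equilibrium: (A, Y), (B, Y)

Work:
Best responses:
  P1 vs X: payoffs [4, 0] → best response A (payoff 4)
  P1 vs Y: payoffs [2, 2] → best response A/B (payoff 2)
  P2 vs A: payoffs [3, 4] → best response Y (payoff 4)
  P2 vs B: payoffs [0, 1] → best response Y (payoff 1)
Mutual best responses: (A,Y), (B,Y) → Nash equilibria.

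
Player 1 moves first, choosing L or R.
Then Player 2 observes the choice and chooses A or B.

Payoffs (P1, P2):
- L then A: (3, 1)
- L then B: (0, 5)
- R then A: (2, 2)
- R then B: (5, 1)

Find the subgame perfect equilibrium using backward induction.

P1 plays R, P2 plays B after L and A after R; Payoff (2, 2)

Work:
Backward induction:
After L: P2 chooses B → P1 gets 0
After R: P2 chooses A → P1 gets 2
P1 chooses R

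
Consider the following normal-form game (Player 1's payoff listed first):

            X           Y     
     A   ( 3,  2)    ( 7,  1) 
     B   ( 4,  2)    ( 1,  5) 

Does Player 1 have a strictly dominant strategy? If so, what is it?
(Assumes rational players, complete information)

No strictly dominant strategy exists for Player 1

Work:
A strategy strictly dominates another if it gives a strictly higher payoff against every opponent action. Compare each pair of P1's strategies column-by-column:
  A vs B: [3 vs 4, 7 vs 1] → A does not strictly dominate B (column X: 3 ≤ 4)
  B vs A: [4 vs 3, 1 vs 7] → B does not strictly dominate A (column Y: 1 ≤ 7)
No single strategy strictly dominates all others → no strictly dominant strategy.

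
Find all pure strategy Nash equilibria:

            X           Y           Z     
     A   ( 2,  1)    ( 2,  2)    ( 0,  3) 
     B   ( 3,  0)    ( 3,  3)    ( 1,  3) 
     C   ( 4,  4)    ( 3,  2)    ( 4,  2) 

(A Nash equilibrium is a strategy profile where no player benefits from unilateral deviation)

Nash equilibrium: (B, Y), (C, X)

Work:
Best responses:
  P1 vs X: payoffs [2, 3, 4] → best response C (payoff 4)
  P1 vs Y: payoffs [2, 3, 3] → best response B/C (payoff 3)
  P1 vs Z: payoffs [0, 1, 4] → best response C (payoff 4)
  P2 vs A: payoffs [1, 2, 3] → best response Z (payoff 3)
  P2 vs B: payoffs [0, 3, 3] → best response Y/Z (payoff 3)
  P2 vs C: payoffs [4, 2, 2] → best response X (payoff 4)
Mutual best responses: (B,Y), (C,X) → Nash equilibria.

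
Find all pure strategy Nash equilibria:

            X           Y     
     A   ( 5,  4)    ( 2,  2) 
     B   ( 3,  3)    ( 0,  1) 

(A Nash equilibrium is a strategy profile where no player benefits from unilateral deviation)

Nash equilibrium: (A, X)

Work:
Best responses:
  P1 vs X: payoffs [5, 3] → best response A (payoff 5)
  P1 vs Y: payoffs [2, 0] → best response A (payoff 2)
  P2 vs A: payoffs [4, 2] → best response X (payoff 4)
  P2 vs B: payoffs [3, 1] → best response X (payoff 3)
Mutual best responses: (A,X) → Nash equilibria.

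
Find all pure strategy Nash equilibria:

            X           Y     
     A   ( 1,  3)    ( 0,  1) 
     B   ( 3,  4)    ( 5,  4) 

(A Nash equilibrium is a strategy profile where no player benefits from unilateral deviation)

Nash equilibrium: (B, X), (B, Y)

Work:
Best responses:
  P1 vs X: payoffs [1, 3] → best response B (payoff 3)
  P1 vs Y: payoffs [0, 5] → best response B (payoff 5)
  P2 vs A: payoffs [3, 1] → best response X (payoff 3)
  P2 vs B: payoffs [4, 4] → best response X/Y (payoff 4)
Mutual best responses: (B,X), (B,Y) → Nash equilibria.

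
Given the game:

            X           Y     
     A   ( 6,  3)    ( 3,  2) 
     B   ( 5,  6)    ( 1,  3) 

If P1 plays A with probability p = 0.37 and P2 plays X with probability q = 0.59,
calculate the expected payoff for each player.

E[P1] = 3.8817, E[P2] = 3.9634

Work:
E[P1] = p·q·π₁(A,X) + p·(1-q)·π₁(A,Y) + (1-p)·q·π₁(B,X) + (1-p)·(1-q)·π₁(B,Y)
= 0.37·0.59·6 + 0.37·0.41·3 + 0.63·0.59·5 + 0.63·0.41·1
= 3.8817

E[P2] = 3.9634 (similar calculation)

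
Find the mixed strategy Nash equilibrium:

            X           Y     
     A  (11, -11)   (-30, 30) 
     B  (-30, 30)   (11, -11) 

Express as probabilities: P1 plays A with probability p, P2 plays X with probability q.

p = 0.5, q = 0.5

Work:
Find probabilities that make opponent indifferent:
P2 chooses q to make P1 indifferent between A and B
P1 chooses p to make P2 indifferent between X and Y
Mixed NE: P1 plays (A: 0.5, B: 0.5), P2 plays (X: 0.5, Y: 0.5)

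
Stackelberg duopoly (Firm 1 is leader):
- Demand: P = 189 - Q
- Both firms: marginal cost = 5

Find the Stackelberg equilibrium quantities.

q₁* (leader) = 92.0, q₂* (follower) = 46.0

Work:
Follower's reaction: q₂ = (a - c - q₁)/2
Leader substitutes: π₁ = q₁·(a - q₁ - (a-c-q₁)/2 - c)
FOC: q₁* = (189 - 5)/2 = 92.00
Then: q₂* = (189 - 5 - 92.0)/2 = 46.00
Leader has first-mover advantage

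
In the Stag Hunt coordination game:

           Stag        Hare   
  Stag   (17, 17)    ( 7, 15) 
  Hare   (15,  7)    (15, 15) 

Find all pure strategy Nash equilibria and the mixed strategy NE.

Pure NE: (Stag, Stag) and (Hare, Hare); Mixed NE: p = 0.8, q = 0.8

Work:
Check pure NE:
(Stag, Stag): (17, 17) - no unilateral deviation beneficial
(Hare, Hare): (15, 15) - no unilateral deviation beneficial
Mixed NE: P1 plays Stag with p = 0.8, P2 plays Stag with q = 0.8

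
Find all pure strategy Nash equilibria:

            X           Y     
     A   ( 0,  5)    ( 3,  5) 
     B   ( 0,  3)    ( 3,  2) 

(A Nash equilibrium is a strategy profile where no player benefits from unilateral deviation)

Nash equilibrium: (A, X), (A, Y), (B, X)

Work:
Best responses:
  P1 vs X: payoffs [0, 0] → best response A/B (payoff 0)
  P1 vs Y: payoffs [3, 3] → best response A/B (payoff 3)
  P2 vs A: payoffs [5, 5] → best response X/Y (payoff 5)
  P2 vs B: payoffs [3, 2] → best response X (payoff 3)
Mutual best responses: (A,X), (A,Y), (B,X) → Nash equilibria.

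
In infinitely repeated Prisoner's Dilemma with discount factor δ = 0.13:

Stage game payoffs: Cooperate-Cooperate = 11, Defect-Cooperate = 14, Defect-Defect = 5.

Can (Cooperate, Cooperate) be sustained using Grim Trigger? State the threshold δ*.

δ* = 0.3333; since δ = 0.13 < 0.3333, cooperation cannot be sustained

Work:
For Grim Trigger:
Cooperate forever: 11/(1-δ)
Defect then punished: 14 + 5·δ/(1-δ)
Need: 11/(1-δ) ≥ 14 + 5·δ/(1-δ)
Solving: δ ≥ (T-R)/(T-P) = (14-11)/(14-5) = 0.3333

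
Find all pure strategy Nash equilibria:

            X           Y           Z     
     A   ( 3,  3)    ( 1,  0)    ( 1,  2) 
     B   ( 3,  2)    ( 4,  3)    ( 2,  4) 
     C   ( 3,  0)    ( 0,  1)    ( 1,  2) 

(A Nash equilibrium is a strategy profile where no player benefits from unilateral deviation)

Nash equilibrium: (A, X), (B, Z)

Work:
Best responses:
  P1 vs X: payoffs [3, 3, 3] → best response A/B/C (payoff 3)
  P1 vs Y: payoffs [1, 4, 0] → best response B (payoff 4)
  P1 vs Z: payoffs [1, 2, 1] → best response B (payoff 2)
  P2 vs A: payoffs [3, 0, 2] → best response X (payoff 3)
  P2 vs B: payoffs [2, 3, 4] → best response Z (payoff 4)
  P2 vs C: payoffs [0, 1, 2] → best response Z (payoff 2)
Mutual best responses: (A,X), (B,Z) → Nash equilibria.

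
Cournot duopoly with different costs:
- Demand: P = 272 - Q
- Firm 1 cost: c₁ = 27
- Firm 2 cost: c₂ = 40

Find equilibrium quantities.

q₁* = 86.0, q₂* = 73.0

Work:
Reaction: q₁ = (272 - 27 - q₂)/2
Reaction: q₂ = (272 - 40 - q₁)/2
Solve simultaneously:
q₁* = (272 - 2×27 + 40)/3 = 86.0
q₂* = (272 - 2×40 + 27)/3 = 73.0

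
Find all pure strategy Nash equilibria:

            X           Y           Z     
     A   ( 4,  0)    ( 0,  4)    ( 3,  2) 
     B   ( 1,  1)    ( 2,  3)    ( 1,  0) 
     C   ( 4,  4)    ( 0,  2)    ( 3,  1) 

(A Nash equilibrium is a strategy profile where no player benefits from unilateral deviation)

Nash equilibrium: (B, Y), (C, X)

Work:
Best responses:
  P1 vs X: payoffs [4, 1, 4] → best response A/C (payoff 4)
  P1 vs Y: payoffs [0, 2, 0] → best response B (payoff 2)
  P1 vs Z: payoffs [3, 1, 3] → best response A/C (payoff 3)
  P2 vs A: payoffs [0, 4, 2] → best response Y (payoff 4)
  P2 vs B: payoffs [1, 3, 0] → best response Y (payoff 3)
  P2 vs C: payoffs [4, 2, 1] → best response X (payoff 4)
Mutual best responses: (B,Y), (C,X) → Nash equilibria.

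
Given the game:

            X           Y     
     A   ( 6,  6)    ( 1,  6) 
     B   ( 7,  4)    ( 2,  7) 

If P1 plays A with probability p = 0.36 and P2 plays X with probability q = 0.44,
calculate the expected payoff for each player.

E[P1] = 3.84, E[P2] = 5.7952

Work:
E[P1] = p·q·π₁(A,X) + p·(1-q)·π₁(A,Y) + (1-p)·q·π₁(B,X) + (1-p)·(1-q)·π₁(B,Y)
= 0.36·0.44·6 + 0.36·0.56·1 + 0.64·0.44·7 + 0.64·0.56·2
= 3.84

E[P2] = 5.7952 (similar calculation)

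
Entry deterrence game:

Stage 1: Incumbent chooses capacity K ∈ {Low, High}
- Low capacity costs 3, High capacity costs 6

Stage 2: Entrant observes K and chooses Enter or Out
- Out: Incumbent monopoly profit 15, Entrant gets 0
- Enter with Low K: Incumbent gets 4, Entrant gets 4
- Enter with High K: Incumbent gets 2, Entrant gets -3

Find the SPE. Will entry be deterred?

SPE: (High, Enter|Low, Out|High); Entry deterred. Incumbent net profit = 9

Work:
After Low K: Entrant enters (4 > 0)
After High K: Entrant stays out (-3 < 0)
Incumbent: Low → 4−3=1, High → 15−6=9
Incumbent chooses High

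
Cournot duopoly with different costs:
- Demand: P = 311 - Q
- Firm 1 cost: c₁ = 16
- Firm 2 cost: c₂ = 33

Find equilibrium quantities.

q₁* = 104.0, q₂* = 87.0

Work:
Reaction: q₁ = (311 - 16 - q₂)/2
Reaction: q₂ = (311 - 33 - q₁)/2
Solve simultaneously:
q₁* = (311 - 2×16 + 33)/3 = 104.0
q₂* = (311 - 2×33 + 16)/3 = 87.0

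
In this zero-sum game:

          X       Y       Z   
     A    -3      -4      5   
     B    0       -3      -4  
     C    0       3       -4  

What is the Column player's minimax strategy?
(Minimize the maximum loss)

Column should play X, value = 0

Work:
Column player minimizes Row's maximum payoff:
Column X: max payoff to Row = 0
Column Y: max payoff to Row = 3
Column Z: max payoff to Row = 5
Minimum is 0, achieved by column X.
Minimax strategy: X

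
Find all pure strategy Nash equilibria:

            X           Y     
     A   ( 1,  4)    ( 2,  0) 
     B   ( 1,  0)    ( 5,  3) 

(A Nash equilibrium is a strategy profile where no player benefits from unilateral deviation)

Nash equilibrium: (A, X), (B, Y)

Work:
Best responses:
  P1 vs X: payoffs [1, 1] → best response A/B (payoff 1)
  P1 vs Y: payoffs [2, 5] → best response B (payoff 5)
  P2 vs A: payoffs [4, 0] → best response X (payoff 4)
  P2 vs B: payoffs [0, 3] → best response Y (payoff 3)
Mutual best responses: (A,X), (B,Y) → Nash equilibria.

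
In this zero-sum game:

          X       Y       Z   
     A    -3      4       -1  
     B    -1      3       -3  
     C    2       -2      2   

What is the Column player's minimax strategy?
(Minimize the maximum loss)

Column should play X or Z (all achieve the minimum), value = 2

Work:
Column player minimizes Row's maximum payoff:
Column X: max payoff to Row = 2
Column Y: max payoff to Row = 4
Column Z: max payoff to Row = 2
Minimum is 2, achieved by columns X, Z (tied).
Each of X or Z is a minimax strategy.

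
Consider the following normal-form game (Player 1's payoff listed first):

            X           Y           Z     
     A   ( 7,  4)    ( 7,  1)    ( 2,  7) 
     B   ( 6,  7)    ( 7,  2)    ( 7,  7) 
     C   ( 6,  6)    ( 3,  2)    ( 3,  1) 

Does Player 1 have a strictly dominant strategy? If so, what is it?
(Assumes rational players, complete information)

No strictly dominant strategy exists for Player 1

Work:
A strategy strictly dominates another if it gives a strictly higher payoff against every opponent action. Compare each pair of P1's strategies column-by-column:
  A vs B: [7 vs 6, 7 vs 7, 2 vs 7] → A does not strictly dominate B (column Y: 7 ≤ 7)
  A vs C: [7 vs 6, 7 vs 3, 2 vs 3] → A does not strictly dominate C (column Z: 2 ≤ 3)
  B vs A: [6 vs 7, 7 vs 7, 7 vs 2] → B does not strictly dominate A (column X: 6 ≤ 7)
  B vs C: [6 vs 6, 7 vs 3, 7 vs 3] → B does not strictly dominate C (column X: 6 ≤ 6)
  C vs A: [6 vs 7, 3 vs 7, 3 vs 2] → C does not strictly dominate A (column X: 6 ≤ 7)
  C vs B: [6 vs 6, 3 vs 7, 3 vs 7] → C does not strictly dominate B (column X: 6 ≤ 6)
No single strategy strictly dominates all others → no strictly dominant strategy.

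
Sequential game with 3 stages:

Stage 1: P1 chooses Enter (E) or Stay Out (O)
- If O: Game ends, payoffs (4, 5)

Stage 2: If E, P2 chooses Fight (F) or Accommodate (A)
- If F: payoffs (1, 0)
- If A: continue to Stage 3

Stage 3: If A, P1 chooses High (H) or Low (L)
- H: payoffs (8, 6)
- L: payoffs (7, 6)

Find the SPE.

SPE: (E, A, H); Outcome (8, 6)

Work:
Stage 3: P1 chooses H (8 vs 7)
Stage 2: P2: F->0, A->6 (anticipating H). Choose A
Stage 1: P1: O->4, E->8 (anticipating A, H). Choose E
SPE path: E -> A -> H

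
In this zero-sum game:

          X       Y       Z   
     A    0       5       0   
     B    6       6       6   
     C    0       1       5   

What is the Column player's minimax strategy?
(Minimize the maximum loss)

Column should play X or Y or Z (all achieve the minimum), value = 6

Work:
Column player minimizes Row's maximum payoff:
Column X: max payoff to Row = 6
Column Y: max payoff to Row = 6
Column Z: max payoff to Row = 6
Minimum is 6, achieved by columns X, Y, Z (tied).
Each of X or Y or Z is a minimax strategy.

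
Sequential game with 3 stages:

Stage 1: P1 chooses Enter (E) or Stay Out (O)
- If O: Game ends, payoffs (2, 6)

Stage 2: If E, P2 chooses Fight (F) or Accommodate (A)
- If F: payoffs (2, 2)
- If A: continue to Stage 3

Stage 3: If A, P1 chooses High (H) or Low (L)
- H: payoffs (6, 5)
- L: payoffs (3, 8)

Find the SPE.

SPE: (E, A, H); Outcome (6, 5)

Work:
Stage 3: P1 chooses H (6 vs 3)
Stage 2: P2: F->2, A->5 (anticipating H). Choose A
Stage 1: P1: O->2, E->6 (anticipating A, H). Choose E
SPE path: E -> A -> H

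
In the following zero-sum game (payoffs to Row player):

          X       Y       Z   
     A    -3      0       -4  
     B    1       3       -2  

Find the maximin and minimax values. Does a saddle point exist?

Maximin = -2, Minimax = -2, Saddle: True

Work:
Row minimums: [-4, -2] → maximin = -2
Column maximums: [1, 3, -2] → minimax = -2
Saddle point exists! Game value = -2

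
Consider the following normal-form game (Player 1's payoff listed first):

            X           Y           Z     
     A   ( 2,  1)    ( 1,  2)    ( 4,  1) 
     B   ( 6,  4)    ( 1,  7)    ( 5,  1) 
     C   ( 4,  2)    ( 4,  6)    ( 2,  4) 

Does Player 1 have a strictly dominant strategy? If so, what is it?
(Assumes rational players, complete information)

No strictly dominant strategy exists for Player 1

Work:
A strategy strictly dominates another if it gives a strictly higher payoff against every opponent action. Compare each pair of P1's strategies column-by-column:
  A vs B: [2 vs 6, 1 vs 1, 4 vs 5] → A does not strictly dominate B (column X: 2 ≤ 6)
  A vs C: [2 vs 4, 1 vs 4, 4 vs 2] → A does not strictly dominate C (column X: 2 ≤ 4)
  B vs A: [6 vs 2, 1 vs 1, 5 vs 4] → B does not strictly dominate A (column Y: 1 ≤ 1)
  B vs C: [6 vs 4, 1 vs 4, 5 vs 2] → B does not strictly dominate C (column Y: 1 ≤ 4)
  C vs A: [4 vs 2, 4 vs 1, 2 vs 4] → C does not strictly dominate A (column Z: 2 ≤ 4)
  C vs B: [4 vs 6, 4 vs 1, 2 vs 5] → C does not strictly dominate B (column X: 4 ≤ 6)
No single strategy strictly dominates all others → no strictly dominant strategy.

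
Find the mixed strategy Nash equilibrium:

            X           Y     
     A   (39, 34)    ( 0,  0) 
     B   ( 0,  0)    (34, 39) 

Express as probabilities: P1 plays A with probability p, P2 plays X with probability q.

p = 0.5342, q = 0.4658

Work:
Find probabilities that make opponent indifferent:
P2 chooses q to make P1 indifferent between A and B
P1 chooses p to make P2 indifferent between X and Y
Mixed NE: P1 plays (A: 0.5342, B: 0.4658), P2 plays (X: 0.4658, Y: 0.5342)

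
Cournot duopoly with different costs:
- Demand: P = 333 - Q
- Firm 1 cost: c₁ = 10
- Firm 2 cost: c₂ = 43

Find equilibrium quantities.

q₁* = 118.67, q₂* = 85.67

Work:
Reaction: q₁ = (333 - 10 - q₂)/2
Reaction: q₂ = (333 - 43 - q₁)/2
Solve simultaneously:
q₁* = (333 - 2×10 + 43)/3 = 118.67
q₂* = (333 - 2×43 + 10)/3 = 85.67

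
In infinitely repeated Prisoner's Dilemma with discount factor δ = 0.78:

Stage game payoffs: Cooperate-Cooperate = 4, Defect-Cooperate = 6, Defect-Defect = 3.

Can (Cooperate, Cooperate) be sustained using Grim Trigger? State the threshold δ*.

δ* = 0.6667; since δ = 0.78 ≥ 0.6667, cooperation can be sustained

Work:
For Grim Trigger:
Cooperate forever: 4/(1-δ)
Defect then punished: 6 + 3·δ/(1-δ)
Need: 4/(1-δ) ≥ 6 + 3·δ/(1-δ)
Solving: δ ≥ (T-R)/(T-P) = (6-4)/(6-3) = 0.6667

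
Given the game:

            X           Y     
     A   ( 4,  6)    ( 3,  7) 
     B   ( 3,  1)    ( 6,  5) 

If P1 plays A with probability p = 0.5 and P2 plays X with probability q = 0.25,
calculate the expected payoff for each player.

E[P1] = 4.25, E[P2] = 5.375

Work:
E[P1] = p·q·π₁(A,X) + p·(1-q)·π₁(A,Y) + (1-p)·q·π₁(B,X) + (1-p)·(1-q)·π₁(B,Y)
= 0.5·0.25·4 + 0.5·0.75·3 + 0.5·0.25·3 + 0.5·0.75·6
= 4.25

E[P2] = 5.375 (similar calculation)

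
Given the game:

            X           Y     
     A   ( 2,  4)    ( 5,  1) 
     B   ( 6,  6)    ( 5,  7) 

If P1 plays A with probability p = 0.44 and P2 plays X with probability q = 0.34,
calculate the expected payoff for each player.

E[P1] = 4.7416, E[P2] = 4.6184

Work:
E[P1] = p·q·π₁(A,X) + p·(1-q)·π₁(A,Y) + (1-p)·q·π₁(B,X) + (1-p)·(1-q)·π₁(B,Y)
= 0.44·0.34·2 + 0.44·0.66·5 + 0.56·0.34·6 + 0.56·0.66·5
= 4.7416

E[P2] = 4.6184 (similar calculation)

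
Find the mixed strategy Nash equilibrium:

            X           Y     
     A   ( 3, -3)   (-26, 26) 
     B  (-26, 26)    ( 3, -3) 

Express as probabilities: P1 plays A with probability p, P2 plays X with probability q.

p = 0.5, q = 0.5

Work:
Find probabilities that make opponent indifferent:
P2 chooses q to make P1 indifferent between A and B
P1 chooses p to make P2 indifferent between X and Y
Mixed NE: P1 plays (A: 0.5, B: 0.5), P2 plays (X: 0.5, Y: 0.5)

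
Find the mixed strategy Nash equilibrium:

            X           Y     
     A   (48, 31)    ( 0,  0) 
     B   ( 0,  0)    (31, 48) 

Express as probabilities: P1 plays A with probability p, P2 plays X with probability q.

p = 0.6076, q = 0.3924

Work:
Find probabilities that make opponent indifferent:
P2 chooses q to make P1 indifferent between A and B
P1 chooses p to make P2 indifferent between X and Y
Mixed NE: P1 plays (A: 0.6076, B: 0.3924), P2 plays (X: 0.3924, Y: 0.6076)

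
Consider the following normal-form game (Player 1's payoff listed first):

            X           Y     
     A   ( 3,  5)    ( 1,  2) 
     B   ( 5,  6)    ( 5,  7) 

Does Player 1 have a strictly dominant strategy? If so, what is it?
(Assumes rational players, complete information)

Yes, Player 1's strictly dominant strategy is B

Work:
A strategy strictly dominates another if it gives a strictly higher payoff against every opponent action. Compare each pair of P1's strategies column-by-column:
  A vs B: [3 vs 5, 1 vs 5] → A does not strictly dominate B (column X: 3 ≤ 5)
  B vs A: [5 vs 3, 5 vs 1] → B strictly dominates A
B strictly dominates every other strategy → strictly dominant.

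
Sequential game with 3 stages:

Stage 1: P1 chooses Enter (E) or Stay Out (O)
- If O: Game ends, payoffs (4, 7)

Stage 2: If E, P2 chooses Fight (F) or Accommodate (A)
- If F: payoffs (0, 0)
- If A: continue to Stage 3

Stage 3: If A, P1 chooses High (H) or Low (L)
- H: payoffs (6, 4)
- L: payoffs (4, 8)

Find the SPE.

SPE: (E, A, H); Outcome (6, 4)

Work:
Stage 3: P1 chooses H (6 vs 4)
Stage 2: P2: F->0, A->4 (anticipating H). Choose A
Stage 1: P1: O->4, E->6 (anticipating A, H). Choose E
SPE path: E -> A -> H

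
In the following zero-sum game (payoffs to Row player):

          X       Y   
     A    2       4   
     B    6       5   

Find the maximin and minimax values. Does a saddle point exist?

Maximin = 5, Minimax = 5, Saddle: True

Work:
Row minimums: [2, 5] → maximin = 5
Column maximums: [6, 5] → minimax = 5
Saddle point exists! Game value = 5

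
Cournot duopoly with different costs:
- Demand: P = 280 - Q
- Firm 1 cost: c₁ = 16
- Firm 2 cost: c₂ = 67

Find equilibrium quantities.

q₁* = 105.0, q₂* = 54.0

Work:
Reaction: q₁ = (280 - 16 - q₂)/2
Reaction: q₂ = (280 - 67 - q₁)/2
Solve simultaneously:
q₁* = (280 - 2×16 + 67)/3 = 105.0
q₂* = (280 - 2×67 + 16)/3 = 54.0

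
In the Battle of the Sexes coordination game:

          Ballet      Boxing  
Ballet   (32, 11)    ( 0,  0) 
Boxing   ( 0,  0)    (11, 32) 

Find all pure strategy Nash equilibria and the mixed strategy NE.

Pure NE: (Ballet, Ballet) and (Boxing, Boxing); Mixed NE: p = 0.7442, q = 0.2558

Work:
Check pure NE:
(Ballet, Ballet): (32, 11) - no unilateral deviation beneficial
(Boxing, Boxing): (11, 32) - no unilateral deviation beneficial
Mixed NE: P1 plays Ballet with p = 0.7442, P2 plays Ballet with q = 0.2558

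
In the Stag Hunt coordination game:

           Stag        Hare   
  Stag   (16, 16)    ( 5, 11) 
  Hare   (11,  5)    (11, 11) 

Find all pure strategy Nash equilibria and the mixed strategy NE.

Pure NE: (Stag, Stag) and (Hare, Hare); Mixed NE: p = 0.5455, q = 0.5455

Work:
Check pure NE:
(Stag, Stag): (16, 16) - no unilateral deviation beneficial
(Hare, Hare): (11, 11) - no unilateral deviation beneficial
Mixed NE: P1 plays Stag with p = 0.5455, P2 plays Stag with q = 0.5455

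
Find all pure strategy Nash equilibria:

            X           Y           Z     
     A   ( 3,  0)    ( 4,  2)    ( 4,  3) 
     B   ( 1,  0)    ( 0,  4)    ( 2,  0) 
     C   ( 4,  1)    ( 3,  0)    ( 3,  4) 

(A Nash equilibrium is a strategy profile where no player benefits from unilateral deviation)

Nash equilibrium: (A, Z)

Work:
Best responses:
  P1 vs X: payoffs [3, 1, 4] → best response C (payoff 4)
  P1 vs Y: payoffs [4, 0, 3] → best response A (payoff 4)
  P1 vs Z: payoffs [4, 2, 3] → best response A (payoff 4)
  P2 vs A: payoffs [0, 2, 3] → best response Z (payoff 3)
  P2 vs B: payoffs [0, 4, 0] → best response Y (payoff 4)
  P2 vs C: payoffs [1, 0, 4] → best response Z (payoff 4)
Mutual best responses: (A,Z) → Nash equilibria.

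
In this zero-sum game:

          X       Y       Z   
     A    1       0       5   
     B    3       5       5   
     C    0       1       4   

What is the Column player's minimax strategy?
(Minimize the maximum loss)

Column should play X, value = 3

Work:
Column player minimizes Row's maximum payoff:
Column X: max payoff to Row = 3
Column Y: max payoff to Row = 5
Column Z: max payoff to Row = 5
Minimum is 3, achieved by column X.
Minimax strategy: X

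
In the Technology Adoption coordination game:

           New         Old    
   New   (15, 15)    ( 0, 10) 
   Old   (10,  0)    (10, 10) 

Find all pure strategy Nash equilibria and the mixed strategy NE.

Pure NE: (New, New) and (Old, Old); Mixed NE: p = 0.6667, q = 0.6667

Work:
Check pure NE:
(New, New): (15, 15) - no unilateral deviation beneficial
(Old, Old): (10, 10) - no unilateral deviation beneficial
Mixed NE: P1 plays New with p = 0.6667, P2 plays New with q = 0.6667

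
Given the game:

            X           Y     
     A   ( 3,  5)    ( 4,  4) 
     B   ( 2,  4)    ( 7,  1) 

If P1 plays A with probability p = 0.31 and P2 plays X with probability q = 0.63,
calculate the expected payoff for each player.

E[P1] = 3.7012, E[P2] = 3.4294

Work:
E[P1] = p·q·π₁(A,X) + p·(1-q)·π₁(A,Y) + (1-p)·q·π₁(B,X) + (1-p)·(1-q)·π₁(B,Y)
= 0.31·0.63·3 + 0.31·0.37·4 + 0.69·0.63·2 + 0.69·0.37·7
= 3.7012

E[P2] = 3.4294 (similar calculation)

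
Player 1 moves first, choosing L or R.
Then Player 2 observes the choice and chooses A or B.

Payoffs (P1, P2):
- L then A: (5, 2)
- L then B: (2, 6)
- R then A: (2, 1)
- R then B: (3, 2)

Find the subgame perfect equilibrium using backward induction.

P1 plays R, P2 plays B after L and B after R; Payoff (3, 2)

Work:
Backward induction:
After L: P2 chooses B → P1 gets 2
After R: P2 chooses B → P1 gets 3
P1 chooses R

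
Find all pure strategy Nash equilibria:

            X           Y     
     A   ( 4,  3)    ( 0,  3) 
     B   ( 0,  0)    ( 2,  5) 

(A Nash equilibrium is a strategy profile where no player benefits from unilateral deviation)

Nash equilibrium: (A, X), (B, Y)

Work:
Best responses:
  P1 vs X: payoffs [4, 0] → best response A (payoff 4)
  P1 vs Y: payoffs [0, 2] → best response B (payoff 2)
  P2 vs A: payoffs [3, 3] → best response X/Y (payoff 3)
  P2 vs B: payoffs [0, 5] → best response Y (payoff 5)
Mutual best responses: (A,X), (B,Y) → Nash equilibria.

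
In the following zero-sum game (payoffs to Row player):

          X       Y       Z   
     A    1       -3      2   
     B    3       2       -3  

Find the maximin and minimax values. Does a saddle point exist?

Maximin = -3, Minimax = 2, Saddle: False

Work:
Row minimums: [-3, -3] → maximin = -3
Column maximums: [3, 2, 2] → minimax = 2
No saddle point (maximin ≠ minimax). Mixed strategy needed.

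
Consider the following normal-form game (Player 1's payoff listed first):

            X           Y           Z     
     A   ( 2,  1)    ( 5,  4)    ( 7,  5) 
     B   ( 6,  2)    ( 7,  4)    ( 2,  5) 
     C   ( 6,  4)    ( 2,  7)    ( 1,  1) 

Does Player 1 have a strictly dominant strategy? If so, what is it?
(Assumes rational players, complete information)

No strictly dominant strategy exists for Player 1

Work:
A strategy strictly dominates another if it gives a strictly higher payoff against every opponent action. Compare each pair of P1's strategies column-by-column:
  A vs B: [2 vs 6, 5 vs 7, 7 vs 2] → A does not strictly dominate B (column X: 2 ≤ 6)
  A vs C: [2 vs 6, 5 vs 2, 7 vs 1] → A does not strictly dominate C (column X: 2 ≤ 6)
  B vs A: [6 vs 2, 7 vs 5, 2 vs 7] → B does not strictly dominate A (column Z: 2 ≤ 7)
  B vs C: [6 vs 6, 7 vs 2, 2 vs 1] → B does not strictly dominate C (column X: 6 ≤ 6)
  C vs A: [6 vs 2, 2 vs 5, 1 vs 7] → C does not strictly dominate A (column Y: 2 ≤ 5)
  C vs B: [6 vs 6, 2 vs 7, 1 vs 2] → C does not strictly dominate B (column X: 6 ≤ 6)
No single strategy strictly dominates all others → no strictly dominant strategy.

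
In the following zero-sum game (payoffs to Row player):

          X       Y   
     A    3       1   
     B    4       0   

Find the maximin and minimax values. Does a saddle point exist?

Maximin = 1, Minimax = 1, Saddle: True

Work:
Row minimums: [1, 0] → maximin = 1
Column maximums: [4, 1] → minimax = 1
Saddle point exists! Game value = 1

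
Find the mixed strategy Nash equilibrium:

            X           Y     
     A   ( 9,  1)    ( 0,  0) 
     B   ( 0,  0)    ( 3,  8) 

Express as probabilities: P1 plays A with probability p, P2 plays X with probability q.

p = 0.8889, q = 0.25

Work:
Find probabilities that make opponent indifferent:
P2 chooses q to make P1 indifferent between A and B
P1 chooses p to make P2 indifferent between X and Y
Mixed NE: P1 plays (A: 0.8889, B: 0.1111), P2 plays (X: 0.25, Y: 0.75)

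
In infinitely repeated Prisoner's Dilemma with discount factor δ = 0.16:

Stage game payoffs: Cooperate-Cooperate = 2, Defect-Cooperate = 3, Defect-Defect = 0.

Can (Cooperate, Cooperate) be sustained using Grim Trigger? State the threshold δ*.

δ* = 0.3333; since δ = 0.16 < 0.3333, cooperation cannot be sustained

Work:
For Grim Trigger:
Cooperate forever: 2/(1-δ)
Defect then punished: 3 + 0·δ/(1-δ)
Need: 2/(1-δ) ≥ 3 + 0·δ/(1-δ)
Solving: δ ≥ (T-R)/(T-P) = (3-2)/(3-0) = 0.3333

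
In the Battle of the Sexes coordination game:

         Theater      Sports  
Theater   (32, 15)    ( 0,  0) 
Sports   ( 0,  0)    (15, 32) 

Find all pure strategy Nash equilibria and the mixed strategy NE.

Pure NE: (Theater, Theater) and (Sports, Sports); Mixed NE: p = 0.6809, q = 0.3191

Work:
Check pure NE:
(Theater, Theater): (32, 15) - no unilateral deviation beneficial
(Sports, Sports): (15, 32) - no unilateral deviation beneficial
Mixed NE: P1 plays Theater with p = 0.6809, P2 plays Theater with q = 0.3191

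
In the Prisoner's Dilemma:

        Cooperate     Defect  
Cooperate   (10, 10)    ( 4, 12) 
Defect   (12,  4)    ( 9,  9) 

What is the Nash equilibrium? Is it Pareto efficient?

(Defect, Defect) is NE; not Pareto efficient

Work:
Defect dominates Cooperate for both players:
If P2 cooperates: Defect (12) > Cooperate (10)
If P2 defects: Defect (9) > Cooperate (4)
NE: (Defect, Defect) with payoff (9, 9)
But (Cooperate, Cooperate) = (10, 10) Pareto dominates (9, 9)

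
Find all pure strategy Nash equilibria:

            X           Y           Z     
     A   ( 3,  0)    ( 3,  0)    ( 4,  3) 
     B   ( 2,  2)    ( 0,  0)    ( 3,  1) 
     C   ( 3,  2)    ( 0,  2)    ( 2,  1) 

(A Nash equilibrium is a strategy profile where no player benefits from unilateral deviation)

Nash equilibrium: (A, Z), (C, X)

Work:
Best responses:
  P1 vs X: payoffs [3, 2, 3] → best response A/C (payoff 3)
  P1 vs Y: payoffs [3, 0, 0] → best response A (payoff 3)
  P1 vs Z: payoffs [4, 3, 2] → best response A (payoff 4)
  P2 vs A: payoffs [0, 0, 3] → best response Z (payoff 3)
  P2 vs B: payoffs [2, 0, 1] → best response X (payoff 2)
  P2 vs C: payoffs [2, 2, 1] → best response X/Y (payoff 2)
Mutual best responses: (A,Z), (C,X) → Nash equilibria.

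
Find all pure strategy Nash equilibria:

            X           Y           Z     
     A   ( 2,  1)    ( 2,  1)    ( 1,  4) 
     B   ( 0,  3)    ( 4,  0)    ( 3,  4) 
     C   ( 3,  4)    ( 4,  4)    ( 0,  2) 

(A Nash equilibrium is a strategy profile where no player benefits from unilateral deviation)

Nash equilibrium: (B, Z), (C, X), (C, Y)

Work:
Best responses:
  P1 vs X: payoffs [2, 0, 3] → best response C (payoff 3)
  P1 vs Y: payoffs [2, 4, 4] → best response B/C (payoff 4)
  P1 vs Z: payoffs [1, 3, 0] → best response B (payoff 3)
  P2 vs A: payoffs [1, 1, 4] → best response Z (payoff 4)
  P2 vs B: payoffs [3, 0, 4] → best response Z (payoff 4)
  P2 vs C: payoffs [4, 4, 2] → best response X/Y (payoff 4)
Mutual best responses: (B,Z), (C,X), (C,Y) → Nash equilibria.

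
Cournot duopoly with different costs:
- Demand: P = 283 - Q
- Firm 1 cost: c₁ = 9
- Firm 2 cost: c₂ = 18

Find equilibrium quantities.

q₁* = 94.33, q₂* = 85.33

Work:
Reaction: q₁ = (283 - 9 - q₂)/2
Reaction: q₂ = (283 - 18 - q₁)/2
Solve simultaneously:
q₁* = (283 - 2×9 + 18)/3 = 94.33
q₂* = (283 - 2×18 + 9)/3 = 85.33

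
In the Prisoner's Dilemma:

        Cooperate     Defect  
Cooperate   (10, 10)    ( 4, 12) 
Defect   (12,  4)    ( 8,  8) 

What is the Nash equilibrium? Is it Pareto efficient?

(Defect, Defect) is NE; not Pareto efficient

Work:
Defect dominates Cooperate for both players:
If P2 cooperates: Defect (12) > Cooperate (10)
If P2 defects: Defect (8) > Cooperate (4)
NE: (Defect, Defect) with payoff (8, 8)
But (Cooperate, Cooperate) = (10, 10) Pareto dominates (8, 8)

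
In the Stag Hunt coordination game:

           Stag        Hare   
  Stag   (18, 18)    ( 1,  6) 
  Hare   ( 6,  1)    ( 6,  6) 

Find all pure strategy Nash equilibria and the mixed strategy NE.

Pure NE: (Stag, Stag) and (Hare, Hare); Mixed NE: p = 0.2941, q = 0.2941

Work:
Check pure NE:
(Stag, Stag): (18, 18) - no unilateral deviation beneficial
(Hare, Hare): (6, 6) - no unilateral deviation beneficial
Mixed NE: P1 plays Stag with p = 0.2941, P2 plays Stag with q = 0.2941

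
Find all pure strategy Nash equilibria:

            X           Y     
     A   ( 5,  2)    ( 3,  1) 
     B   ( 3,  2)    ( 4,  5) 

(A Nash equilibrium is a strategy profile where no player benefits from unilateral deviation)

Nash equilibrium: (A, X), (B, Y)

Work:
Best responses:
  P1 vs X: payoffs [5, 3] → best response A (payoff 5)
  P1 vs Y: payoffs [3, 4] → best response B (payoff 4)
  P2 vs A: payoffs [2, 1] → best response X (payoff 2)
  P2 vs B: payoffs [2, 5] → best response Y (payoff 5)
Mutual best responses: (A,X), (B,Y) → Nash equilibria.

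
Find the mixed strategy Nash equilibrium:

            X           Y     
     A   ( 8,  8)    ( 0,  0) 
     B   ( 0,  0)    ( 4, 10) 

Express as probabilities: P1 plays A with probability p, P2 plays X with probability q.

p = 0.5556, q = 0.3333

Work:
Find probabilities that make opponent indifferent:
P2 chooses q to make P1 indifferent between A and B
P1 chooses p to make P2 indifferent between X and Y
Mixed NE: P1 plays (A: 0.5556, B: 0.4444), P2 plays (X: 0.3333, Y: 0.6667)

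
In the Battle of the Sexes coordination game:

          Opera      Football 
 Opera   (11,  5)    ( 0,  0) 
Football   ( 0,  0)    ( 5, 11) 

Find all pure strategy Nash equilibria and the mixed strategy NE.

Pure NE: (Opera, Opera) and (Football, Football); Mixed NE: p = 0.6875, q = 0.3125

Work:
Check pure NE:
(Opera, Opera): (11, 5) - no unilateral deviation beneficial
(Football, Football): (5, 11) - no unilateral deviation beneficial
Mixed NE: P1 plays Opera with p = 0.6875, P2 plays Opera with q = 0.3125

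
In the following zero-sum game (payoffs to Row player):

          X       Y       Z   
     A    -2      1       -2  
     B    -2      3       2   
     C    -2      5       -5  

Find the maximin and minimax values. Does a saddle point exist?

Maximin = -2, Minimax = -2, Saddle: True

Work:
Row minimums: [-2, -2, -5] → maximin = -2
Column maximums: [-2, 5, 2] → minimax = -2
Saddle point exists! Game value = -2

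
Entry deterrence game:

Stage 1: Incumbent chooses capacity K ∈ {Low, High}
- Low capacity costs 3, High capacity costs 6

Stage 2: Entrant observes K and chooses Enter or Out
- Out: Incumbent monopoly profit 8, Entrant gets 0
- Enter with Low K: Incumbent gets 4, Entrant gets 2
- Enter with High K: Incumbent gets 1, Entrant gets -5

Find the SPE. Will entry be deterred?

SPE: (High, Enter|Low, Out|High); Entry deterred. Incumbent net profit = 2

Work:
After Low K: Entrant enters (2 > 0)
After High K: Entrant stays out (-5 < 0)
Incumbent: Low → 4−3=1, High → 8−6=2
Incumbent chooses High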